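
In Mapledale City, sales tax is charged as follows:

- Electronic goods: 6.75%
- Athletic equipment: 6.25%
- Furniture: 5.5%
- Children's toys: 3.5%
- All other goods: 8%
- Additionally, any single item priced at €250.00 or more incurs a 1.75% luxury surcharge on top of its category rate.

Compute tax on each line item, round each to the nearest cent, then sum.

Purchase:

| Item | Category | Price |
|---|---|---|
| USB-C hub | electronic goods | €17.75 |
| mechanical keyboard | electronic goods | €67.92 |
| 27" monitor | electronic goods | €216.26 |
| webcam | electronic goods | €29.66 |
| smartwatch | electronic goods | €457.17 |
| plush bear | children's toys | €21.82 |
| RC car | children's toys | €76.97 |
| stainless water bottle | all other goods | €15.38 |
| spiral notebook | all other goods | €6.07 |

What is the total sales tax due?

USB-C hub €17.75: electronic goods → 6.75% → €1.20
Mechanical keyboard €67.92: electronic goods → 6.75% → €4.58
27" monitor €216.26: electronic goods → 6.75% → €14.60
Webcam €29.66: electronic goods → 6.75% → €2.00
Smartwatch €457.17: electronic goods → 6.75% + 1.75% surcharge = 8.5% → €38.86
Plush bear €21.82: children's toys → 3.5% → €0.76
RC car €76.97: children's toys → 3.5% → €2.69
Stainless water bottle €15.38: all other goods → 8% → €1.23
Spiral notebook €6.07: all other goods → 8% → €0.49
Total tax = €1.20 + €4.58 + €14.60 + €2.00 + €38.86 + €0.76 + €2.69 + €1.23 + €0.49 = €66.41

€66.41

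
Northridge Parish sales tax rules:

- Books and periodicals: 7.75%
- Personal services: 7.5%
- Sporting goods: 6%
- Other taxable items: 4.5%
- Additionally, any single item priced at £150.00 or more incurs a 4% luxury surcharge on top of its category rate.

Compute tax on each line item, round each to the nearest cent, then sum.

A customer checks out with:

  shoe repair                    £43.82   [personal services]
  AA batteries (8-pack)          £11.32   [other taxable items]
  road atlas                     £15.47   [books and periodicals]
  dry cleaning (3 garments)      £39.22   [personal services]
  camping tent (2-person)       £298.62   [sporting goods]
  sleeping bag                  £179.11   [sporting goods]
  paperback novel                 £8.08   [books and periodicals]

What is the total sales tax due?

Shoe repair £43.82: personal services → 7.5% → £3.29
AA batteries (8-pack) £11.32: other taxable items → 4.5% → £0.51
Road atlas £15.47: books and periodicals → 7.75% → £1.20
Dry cleaning (3 garments) £39.22: personal services → 7.5% → £2.94
Camping tent (2-person) £298.62: sporting goods → 6% + 4% surcharge = 10% → £29.86
Sleeping bag £179.11: sporting goods → 6% + 4% surcharge = 10% → £17.91
Paperback novel £8.08: books and periodicals → 7.75% → £0.63
Total tax = £3.29 + £0.51 + £1.20 + £2.94 + £29.86 + £17.91 + £0.63 = £56.34

£56.34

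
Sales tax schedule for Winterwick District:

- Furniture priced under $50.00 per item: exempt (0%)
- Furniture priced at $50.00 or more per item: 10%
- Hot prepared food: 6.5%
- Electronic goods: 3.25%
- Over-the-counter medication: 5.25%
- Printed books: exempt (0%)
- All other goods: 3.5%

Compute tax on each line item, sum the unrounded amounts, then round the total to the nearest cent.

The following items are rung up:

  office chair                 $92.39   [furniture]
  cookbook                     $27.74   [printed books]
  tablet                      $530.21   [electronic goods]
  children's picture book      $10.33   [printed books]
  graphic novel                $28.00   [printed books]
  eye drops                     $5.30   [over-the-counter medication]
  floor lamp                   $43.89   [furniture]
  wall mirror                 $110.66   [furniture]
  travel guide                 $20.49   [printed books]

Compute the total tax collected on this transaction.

$37.82

Office chair $92.39: furniture, $50.00 or more → 10% → $9.239
Cookbook $27.74: printed books → 0% → $0.00
Tablet $530.21: electronic goods → 3.25% → $17.231825
Children's picture book $10.33: printed books → 0% → $0.00
Graphic novel $28.00: printed books → 0% → $0.00
Eye drops $5.30: over-the-counter medication → 5.25% → $0.27825
Floor lamp $43.89: furniture, under $50.00 → 0% → $0.00
Wall mirror $110.66: furniture, $50.00 or more → 10% → $11.066
Travel guide $20.49: printed books → 0% → $0.00
Unrounded tax sum = $37.815075 → $37.82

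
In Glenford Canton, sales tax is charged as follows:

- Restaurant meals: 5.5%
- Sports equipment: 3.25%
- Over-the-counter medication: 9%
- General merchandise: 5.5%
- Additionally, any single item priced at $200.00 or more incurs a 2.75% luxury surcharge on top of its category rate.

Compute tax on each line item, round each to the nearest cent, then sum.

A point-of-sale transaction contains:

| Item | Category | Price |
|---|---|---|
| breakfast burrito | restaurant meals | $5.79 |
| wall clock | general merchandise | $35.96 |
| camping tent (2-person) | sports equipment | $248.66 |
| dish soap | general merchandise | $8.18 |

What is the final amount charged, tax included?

$316.26

Breakfast burrito $5.79: restaurant meals → 5.5% → $0.32
Wall clock $35.96: general merchandise → 5.5% → $1.98
Camping tent (2-person) $248.66: sports equipment → 3.25% + 2.75% surcharge = 6% → $14.92
Dish soap $8.18: general merchandise → 5.5% → $0.45
Subtotal = $298.59; tax = $17.67; total due = $316.26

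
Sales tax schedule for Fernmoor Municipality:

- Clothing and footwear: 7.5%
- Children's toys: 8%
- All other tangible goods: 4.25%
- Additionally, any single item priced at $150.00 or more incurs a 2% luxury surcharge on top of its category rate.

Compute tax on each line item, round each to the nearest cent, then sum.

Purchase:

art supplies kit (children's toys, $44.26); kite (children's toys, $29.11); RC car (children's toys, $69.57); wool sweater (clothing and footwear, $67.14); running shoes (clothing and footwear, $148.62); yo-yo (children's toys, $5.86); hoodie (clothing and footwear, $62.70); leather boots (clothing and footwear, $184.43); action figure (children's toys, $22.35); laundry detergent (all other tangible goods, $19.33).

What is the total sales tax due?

Art supplies kit $44.26: children's toys → 8% → $3.54
Kite $29.11: children's toys → 8% → $2.33
RC car $69.57: children's toys → 8% → $5.57
Wool sweater $67.14: clothing and footwear → 7.5% → $5.04
Running shoes $148.62: clothing and footwear → 7.5% → $11.15
Yo-yo $5.86: children's toys → 8% → $0.47
Hoodie $62.70: clothing and footwear → 7.5% → $4.70
Leather boots $184.43: clothing and footwear → 7.5% + 2% surcharge = 9.5% → $17.52
Action figure $22.35: children's toys → 8% → $1.79
Laundry detergent $19.33: all other tangible goods → 4.25% → $0.82
Total tax = $3.54 + $2.33 + $5.57 + $5.04 + $11.15 + $0.47 + $4.70 + $17.52 + $1.79 + $0.82 = $52.93

$52.93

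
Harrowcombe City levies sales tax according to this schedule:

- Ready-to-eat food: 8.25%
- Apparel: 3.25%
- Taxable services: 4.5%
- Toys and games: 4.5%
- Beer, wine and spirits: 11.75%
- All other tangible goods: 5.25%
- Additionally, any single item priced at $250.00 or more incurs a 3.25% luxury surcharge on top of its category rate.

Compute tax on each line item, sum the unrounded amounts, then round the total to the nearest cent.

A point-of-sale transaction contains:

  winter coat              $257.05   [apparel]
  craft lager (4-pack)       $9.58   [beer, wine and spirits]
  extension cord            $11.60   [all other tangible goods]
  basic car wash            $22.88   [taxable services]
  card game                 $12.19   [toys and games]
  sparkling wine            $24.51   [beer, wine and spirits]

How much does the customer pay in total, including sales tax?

$360.71

Winter coat $257.05: apparel → 3.25% + 3.25% surcharge = 6.5% → $16.70825
Craft lager (4-pack) $9.58: beer, wine and spirits → 11.75% → $1.12565
Extension cord $11.60: all other tangible goods → 5.25% → $0.609
Basic car wash $22.88: taxable services → 4.5% → $1.0296
Card game $12.19: toys and games → 4.5% → $0.54855
Sparkling wine $24.51: beer, wine and spirits → 11.75% → $2.879925
Subtotal = $337.81; unrounded tax = $22.900975 → $22.90; total due = $360.71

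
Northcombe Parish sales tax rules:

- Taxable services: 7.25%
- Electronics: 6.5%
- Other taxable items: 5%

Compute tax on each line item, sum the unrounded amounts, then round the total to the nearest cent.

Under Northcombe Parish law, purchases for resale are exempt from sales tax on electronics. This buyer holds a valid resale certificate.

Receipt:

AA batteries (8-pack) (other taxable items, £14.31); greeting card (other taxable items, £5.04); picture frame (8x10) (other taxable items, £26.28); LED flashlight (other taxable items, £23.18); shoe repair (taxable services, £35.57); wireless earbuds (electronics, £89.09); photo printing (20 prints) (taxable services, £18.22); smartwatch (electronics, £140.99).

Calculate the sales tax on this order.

AA batteries (8-pack) £14.31: other taxable items → 5% → £0.7155
Greeting card £5.04: other taxable items → 5% → £0.252
Picture frame (8x10) £26.28: other taxable items → 5% → £1.314
LED flashlight £23.18: other taxable items → 5% → £1.159
Shoe repair £35.57: taxable services → 7.25% → £2.578825
Wireless earbuds £89.09: electronics, buyer-exempt → 0% → £0.00
Photo printing (20 prints) £18.22: taxable services → 7.25% → £1.32095
Smartwatch £140.99: electronics, buyer-exempt → 0% → £0.00
Unrounded tax sum = £7.340275 → £7.34

£7.34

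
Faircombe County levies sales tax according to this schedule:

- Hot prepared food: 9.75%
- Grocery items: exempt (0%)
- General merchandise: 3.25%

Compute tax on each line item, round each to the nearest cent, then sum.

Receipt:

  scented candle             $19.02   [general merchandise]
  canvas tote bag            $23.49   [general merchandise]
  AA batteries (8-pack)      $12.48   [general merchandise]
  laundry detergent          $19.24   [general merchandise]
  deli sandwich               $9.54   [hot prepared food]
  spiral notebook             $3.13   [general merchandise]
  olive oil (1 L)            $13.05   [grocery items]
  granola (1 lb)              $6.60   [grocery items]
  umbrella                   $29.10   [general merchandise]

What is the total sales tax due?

Scented candle $19.02: general merchandise → 3.25% → $0.62
Canvas tote bag $23.49: general merchandise → 3.25% → $0.76
AA batteries (8-pack) $12.48: general merchandise → 3.25% → $0.41
Laundry detergent $19.24: general merchandise → 3.25% → $0.63
Deli sandwich $9.54: hot prepared food → 9.75% → $0.93
Spiral notebook $3.13: general merchandise → 3.25% → $0.10
Olive oil (1 L) $13.05: grocery items → 0% → $0.00
Granola (1 lb) $6.60: grocery items → 0% → $0.00
Umbrella $29.10: general merchandise → 3.25% → $0.95
Total tax = $0.62 + $0.76 + $0.41 + $0.63 + $0.93 + $0.10 + $0.95 = $4.40

$4.40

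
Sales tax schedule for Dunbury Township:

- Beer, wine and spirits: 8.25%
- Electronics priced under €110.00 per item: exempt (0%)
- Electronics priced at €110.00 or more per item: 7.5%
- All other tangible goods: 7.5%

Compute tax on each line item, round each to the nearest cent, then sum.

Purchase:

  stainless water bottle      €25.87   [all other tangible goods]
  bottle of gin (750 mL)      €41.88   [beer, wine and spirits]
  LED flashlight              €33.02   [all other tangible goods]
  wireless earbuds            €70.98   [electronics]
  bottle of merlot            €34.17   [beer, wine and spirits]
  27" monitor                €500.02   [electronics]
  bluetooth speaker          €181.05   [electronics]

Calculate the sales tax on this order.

Stainless water bottle €25.87: all other tangible goods → 7.5% → €1.94
Bottle of gin (750 mL) €41.88: beer, wine and spirits → 8.25% → €3.46
LED flashlight €33.02: all other tangible goods → 7.5% → €2.48
Wireless earbuds €70.98: electronics, under €110.00 → 0% → €0.00
Bottle of merlot €34.17: beer, wine and spirits → 8.25% → €2.82
27" monitor €500.02: electronics, €110.00 or more → 7.5% → €37.50
Bluetooth speaker €181.05: electronics, €110.00 or more → 7.5% → €13.58
Total tax = €1.94 + €3.46 + €2.48 + €2.82 + €37.50 + €13.58 = €61.78

€61.78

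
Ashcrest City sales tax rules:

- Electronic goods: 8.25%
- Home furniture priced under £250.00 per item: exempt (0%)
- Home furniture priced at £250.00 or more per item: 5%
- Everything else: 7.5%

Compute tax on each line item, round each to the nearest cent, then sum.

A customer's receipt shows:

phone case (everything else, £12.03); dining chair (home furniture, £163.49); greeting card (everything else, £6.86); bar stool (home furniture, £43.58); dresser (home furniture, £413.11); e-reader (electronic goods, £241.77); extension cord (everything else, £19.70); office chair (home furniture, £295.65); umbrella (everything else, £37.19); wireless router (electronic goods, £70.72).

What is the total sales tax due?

Phone case £12.03: everything else → 7.5% → £0.90
Dining chair £163.49: home furniture, under £250.00 → 0% → £0.00
Greeting card £6.86: everything else → 7.5% → £0.51
Bar stool £43.58: home furniture, under £250.00 → 0% → £0.00
Dresser £413.11: home furniture, £250.00 or more → 5% → £20.66
E-reader £241.77: electronic goods → 8.25% → £19.95
Extension cord £19.70: everything else → 7.5% → £1.48
Office chair £295.65: home furniture, £250.00 or more → 5% → £14.78
Umbrella £37.19: everything else → 7.5% → £2.79
Wireless router £70.72: electronic goods → 8.25% → £5.83
Total tax = £0.90 + £0.51 + £20.66 + £19.95 + £1.48 + £14.78 + £2.79 + £5.83 = £66.90

£66.90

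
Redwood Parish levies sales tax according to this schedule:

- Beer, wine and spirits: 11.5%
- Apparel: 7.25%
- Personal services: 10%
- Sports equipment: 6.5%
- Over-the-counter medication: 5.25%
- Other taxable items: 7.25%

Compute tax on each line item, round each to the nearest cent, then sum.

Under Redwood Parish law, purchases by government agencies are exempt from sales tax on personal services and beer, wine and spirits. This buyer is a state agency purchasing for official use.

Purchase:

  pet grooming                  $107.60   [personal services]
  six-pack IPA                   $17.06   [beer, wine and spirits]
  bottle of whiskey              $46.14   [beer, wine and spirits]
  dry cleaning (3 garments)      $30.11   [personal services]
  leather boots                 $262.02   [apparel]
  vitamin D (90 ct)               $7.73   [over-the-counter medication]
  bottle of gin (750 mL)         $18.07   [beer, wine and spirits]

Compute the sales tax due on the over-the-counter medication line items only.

$0.41

Vitamin D (90 ct) $7.73: over-the-counter medication → 5.25% → $0.41
Tax on over-the-counter medication = $0.41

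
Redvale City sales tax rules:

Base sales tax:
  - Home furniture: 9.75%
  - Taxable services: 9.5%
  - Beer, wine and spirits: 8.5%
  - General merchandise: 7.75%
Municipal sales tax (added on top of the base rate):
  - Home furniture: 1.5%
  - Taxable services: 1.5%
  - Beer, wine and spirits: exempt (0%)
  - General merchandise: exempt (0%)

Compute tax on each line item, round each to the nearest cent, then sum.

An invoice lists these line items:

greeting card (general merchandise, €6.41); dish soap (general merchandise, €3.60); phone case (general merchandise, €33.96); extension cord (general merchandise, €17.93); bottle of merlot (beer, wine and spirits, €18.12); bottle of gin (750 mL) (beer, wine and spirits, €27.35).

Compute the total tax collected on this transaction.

Greeting card €6.41: general merchandise → 7.75% + 0% municipal = 7.75% → €0.50
Dish soap €3.60: general merchandise → 7.75% + 0% municipal = 7.75% → €0.28
Phone case €33.96: general merchandise → 7.75% + 0% municipal = 7.75% → €2.63
Extension cord €17.93: general merchandise → 7.75% + 0% municipal = 7.75% → €1.39
Bottle of merlot €18.12: beer, wine and spirits → 8.5% + 0% municipal = 8.5% → €1.54
Bottle of gin (750 mL) €27.35: beer, wine and spirits → 8.5% + 0% municipal = 8.5% → €2.32
Total tax = €0.50 + €0.28 + €2.63 + €1.39 + €1.54 + €2.32 = €8.66

€8.66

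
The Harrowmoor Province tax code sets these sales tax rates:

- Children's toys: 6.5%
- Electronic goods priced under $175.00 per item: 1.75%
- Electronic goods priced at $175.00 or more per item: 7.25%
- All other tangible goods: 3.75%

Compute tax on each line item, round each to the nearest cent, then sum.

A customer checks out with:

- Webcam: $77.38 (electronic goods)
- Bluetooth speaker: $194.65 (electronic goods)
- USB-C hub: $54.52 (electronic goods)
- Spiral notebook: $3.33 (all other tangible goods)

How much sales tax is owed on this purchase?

$16.53

Webcam $77.38: electronic goods, under $175.00 → 1.75% → $1.35
Bluetooth speaker $194.65: electronic goods, $175.00 or more → 7.25% → $14.11
USB-C hub $54.52: electronic goods, under $175.00 → 1.75% → $0.95
Spiral notebook $3.33: all other tangible goods → 3.75% → $0.12
Total tax = $1.35 + $14.11 + $0.95 + $0.12 = $16.53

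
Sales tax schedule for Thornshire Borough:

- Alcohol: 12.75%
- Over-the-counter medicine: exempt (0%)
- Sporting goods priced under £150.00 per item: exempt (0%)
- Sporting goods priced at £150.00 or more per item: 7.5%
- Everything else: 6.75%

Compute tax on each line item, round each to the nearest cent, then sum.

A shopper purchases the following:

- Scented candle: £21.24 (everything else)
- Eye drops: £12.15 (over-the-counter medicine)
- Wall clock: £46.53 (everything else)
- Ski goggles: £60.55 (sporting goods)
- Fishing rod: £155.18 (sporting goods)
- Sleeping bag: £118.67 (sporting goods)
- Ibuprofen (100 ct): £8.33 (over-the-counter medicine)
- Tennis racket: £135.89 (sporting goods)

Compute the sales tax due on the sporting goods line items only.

Ski goggles £60.55: sporting goods, under £150.00 → 0% → £0.00
Fishing rod £155.18: sporting goods, £150.00 or more → 7.5% → £11.64
Sleeping bag £118.67: sporting goods, under £150.00 → 0% → £0.00
Tennis racket £135.89: sporting goods, under £150.00 → 0% → £0.00
Tax on sporting goods = £0.00 + £11.64 + £0.00 + £0.00 = £11.64

£11.64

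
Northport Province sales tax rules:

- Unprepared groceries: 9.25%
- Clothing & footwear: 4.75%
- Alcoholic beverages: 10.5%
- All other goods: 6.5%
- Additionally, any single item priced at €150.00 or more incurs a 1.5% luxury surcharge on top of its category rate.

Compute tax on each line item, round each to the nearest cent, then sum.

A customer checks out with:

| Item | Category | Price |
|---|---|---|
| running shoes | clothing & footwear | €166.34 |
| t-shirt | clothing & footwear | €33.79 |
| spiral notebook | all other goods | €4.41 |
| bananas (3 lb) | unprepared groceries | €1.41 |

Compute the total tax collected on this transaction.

Running shoes €166.34: clothing & footwear → 4.75% + 1.5% surcharge = 6.25% → €10.40
T-shirt €33.79: clothing & footwear → 4.75% → €1.61
Spiral notebook €4.41: all other goods → 6.5% → €0.29
Bananas (3 lb) €1.41: unprepared groceries → 9.25% → €0.13
Total tax = €10.40 + €1.61 + €0.29 + €0.13 = €12.43

€12.43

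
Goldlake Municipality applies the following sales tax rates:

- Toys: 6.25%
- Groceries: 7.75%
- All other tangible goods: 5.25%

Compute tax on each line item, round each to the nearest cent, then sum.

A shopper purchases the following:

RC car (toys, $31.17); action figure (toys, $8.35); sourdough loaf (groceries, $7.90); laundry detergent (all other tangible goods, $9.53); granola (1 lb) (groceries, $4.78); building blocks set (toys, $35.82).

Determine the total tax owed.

RC car $31.17: toys → 6.25% → $1.95
Action figure $8.35: toys → 6.25% → $0.52
Sourdough loaf $7.90: groceries → 7.75% → $0.61
Laundry detergent $9.53: all other tangible goods → 5.25% → $0.50
Granola (1 lb) $4.78: groceries → 7.75% → $0.37
Building blocks set $35.82: toys → 6.25% → $2.24
Total tax = $1.95 + $0.52 + $0.61 + $0.50 + $0.37 + $2.24 = $6.19

$6.19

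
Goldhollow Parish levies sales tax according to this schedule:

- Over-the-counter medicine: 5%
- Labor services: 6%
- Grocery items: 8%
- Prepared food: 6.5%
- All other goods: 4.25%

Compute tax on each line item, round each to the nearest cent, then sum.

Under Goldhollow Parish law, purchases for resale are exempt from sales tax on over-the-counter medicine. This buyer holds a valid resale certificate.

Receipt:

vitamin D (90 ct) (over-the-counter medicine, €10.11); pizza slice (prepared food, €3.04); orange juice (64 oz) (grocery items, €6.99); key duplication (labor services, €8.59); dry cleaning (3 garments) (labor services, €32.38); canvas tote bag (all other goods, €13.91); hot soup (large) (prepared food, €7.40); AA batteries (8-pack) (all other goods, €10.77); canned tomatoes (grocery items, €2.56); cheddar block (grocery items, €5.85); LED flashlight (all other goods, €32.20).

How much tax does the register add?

€6.79

Vitamin D (90 ct) €10.11: over-the-counter medicine, buyer-exempt → 0% → €0.00
Pizza slice €3.04: prepared food → 6.5% → €0.20
Orange juice (64 oz) €6.99: grocery items → 8% → €0.56
Key duplication €8.59: labor services → 6% → €0.52
Dry cleaning (3 garments) €32.38: labor services → 6% → €1.94
Canvas tote bag €13.91: all other goods → 4.25% → €0.59
Hot soup (large) €7.40: prepared food → 6.5% → €0.48
AA batteries (8-pack) €10.77: all other goods → 4.25% → €0.46
Canned tomatoes €2.56: grocery items → 8% → €0.20
Cheddar block €5.85: grocery items → 8% → €0.47
LED flashlight €32.20: all other goods → 4.25% → €1.37
Total tax = €0.20 + €0.56 + €0.52 + €1.94 + €0.59 + €0.48 + €0.46 + €0.20 + €0.47 + €1.37 = €6.79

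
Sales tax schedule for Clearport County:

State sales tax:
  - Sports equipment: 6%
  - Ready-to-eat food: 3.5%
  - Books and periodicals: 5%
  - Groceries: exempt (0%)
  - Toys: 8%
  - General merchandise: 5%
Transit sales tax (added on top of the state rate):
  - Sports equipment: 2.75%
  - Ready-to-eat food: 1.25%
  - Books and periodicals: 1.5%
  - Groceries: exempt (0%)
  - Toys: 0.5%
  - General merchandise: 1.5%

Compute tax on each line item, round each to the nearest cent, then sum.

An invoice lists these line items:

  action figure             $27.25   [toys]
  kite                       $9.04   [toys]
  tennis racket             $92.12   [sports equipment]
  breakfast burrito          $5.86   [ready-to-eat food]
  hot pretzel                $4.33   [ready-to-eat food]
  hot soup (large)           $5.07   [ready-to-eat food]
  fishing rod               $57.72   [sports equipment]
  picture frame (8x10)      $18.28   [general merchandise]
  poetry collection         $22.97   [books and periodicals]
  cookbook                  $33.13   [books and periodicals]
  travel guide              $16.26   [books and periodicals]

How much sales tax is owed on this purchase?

Action figure $27.25: toys → 8% + 0.5% transit = 8.5% → $2.32
Kite $9.04: toys → 8% + 0.5% transit = 8.5% → $0.77
Tennis racket $92.12: sports equipment → 6% + 2.75% transit = 8.75% → $8.06
Breakfast burrito $5.86: ready-to-eat food → 3.5% + 1.25% transit = 4.75% → $0.28
Hot pretzel $4.33: ready-to-eat food → 3.5% + 1.25% transit = 4.75% → $0.21
Hot soup (large) $5.07: ready-to-eat food → 3.5% + 1.25% transit = 4.75% → $0.24
Fishing rod $57.72: sports equipment → 6% + 2.75% transit = 8.75% → $5.05
Picture frame (8x10) $18.28: general merchandise → 5% + 1.5% transit = 6.5% → $1.19
Poetry collection $22.97: books and periodicals → 5% + 1.5% transit = 6.5% → $1.49
Cookbook $33.13: books and periodicals → 5% + 1.5% transit = 6.5% → $2.15
Travel guide $16.26: books and periodicals → 5% + 1.5% transit = 6.5% → $1.06
Total tax = $2.32 + $0.77 + $8.06 + $0.28 + $0.21 + $0.24 + $5.05 + $1.19 + $1.49 + $2.15 + $1.06 = $22.82

$22.82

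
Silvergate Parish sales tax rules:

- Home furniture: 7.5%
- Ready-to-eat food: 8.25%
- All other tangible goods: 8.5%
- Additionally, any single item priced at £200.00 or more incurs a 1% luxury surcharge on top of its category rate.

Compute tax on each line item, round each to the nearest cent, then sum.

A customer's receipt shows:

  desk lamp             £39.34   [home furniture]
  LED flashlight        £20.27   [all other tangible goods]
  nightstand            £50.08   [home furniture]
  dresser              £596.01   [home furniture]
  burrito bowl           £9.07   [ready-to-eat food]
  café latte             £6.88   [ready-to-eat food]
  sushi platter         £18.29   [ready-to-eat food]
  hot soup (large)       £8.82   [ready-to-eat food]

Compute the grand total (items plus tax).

Desk lamp £39.34: home furniture → 7.5% → £2.95
LED flashlight £20.27: all other tangible goods → 8.5% → £1.72
Nightstand £50.08: home furniture → 7.5% → £3.76
Dresser £596.01: home furniture → 7.5% + 1% surcharge = 8.5% → £50.66
Burrito bowl £9.07: ready-to-eat food → 8.25% → £0.75
Café latte £6.88: ready-to-eat food → 8.25% → £0.57
Sushi platter £18.29: ready-to-eat food → 8.25% → £1.51
Hot soup (large) £8.82: ready-to-eat food → 8.25% → £0.73
Subtotal = £748.76; tax = £62.65; total due = £811.41

£811.41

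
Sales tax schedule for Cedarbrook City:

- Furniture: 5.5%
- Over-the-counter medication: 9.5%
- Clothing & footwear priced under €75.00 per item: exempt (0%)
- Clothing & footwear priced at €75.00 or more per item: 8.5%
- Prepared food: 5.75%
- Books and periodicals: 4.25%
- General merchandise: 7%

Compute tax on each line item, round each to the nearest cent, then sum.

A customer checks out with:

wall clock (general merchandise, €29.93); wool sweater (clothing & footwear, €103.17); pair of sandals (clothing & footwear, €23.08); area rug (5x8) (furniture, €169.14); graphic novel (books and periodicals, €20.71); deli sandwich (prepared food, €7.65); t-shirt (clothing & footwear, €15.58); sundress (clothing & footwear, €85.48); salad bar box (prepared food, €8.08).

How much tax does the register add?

Wall clock €29.93: general merchandise → 7% → €2.10
Wool sweater €103.17: clothing & footwear, €75.00 or more → 8.5% → €8.77
Pair of sandals €23.08: clothing & footwear, under €75.00 → 0% → €0.00
Area rug (5x8) €169.14: furniture → 5.5% → €9.30
Graphic novel €20.71: books and periodicals → 4.25% → €0.88
Deli sandwich €7.65: prepared food → 5.75% → €0.44
T-shirt €15.58: clothing & footwear, under €75.00 → 0% → €0.00
Sundress €85.48: clothing & footwear, €75.00 or more → 8.5% → €7.27
Salad bar box €8.08: prepared food → 5.75% → €0.46
Total tax = €2.10 + €8.77 + €9.30 + €0.88 + €0.44 + €7.27 + €0.46 = €29.22

€29.22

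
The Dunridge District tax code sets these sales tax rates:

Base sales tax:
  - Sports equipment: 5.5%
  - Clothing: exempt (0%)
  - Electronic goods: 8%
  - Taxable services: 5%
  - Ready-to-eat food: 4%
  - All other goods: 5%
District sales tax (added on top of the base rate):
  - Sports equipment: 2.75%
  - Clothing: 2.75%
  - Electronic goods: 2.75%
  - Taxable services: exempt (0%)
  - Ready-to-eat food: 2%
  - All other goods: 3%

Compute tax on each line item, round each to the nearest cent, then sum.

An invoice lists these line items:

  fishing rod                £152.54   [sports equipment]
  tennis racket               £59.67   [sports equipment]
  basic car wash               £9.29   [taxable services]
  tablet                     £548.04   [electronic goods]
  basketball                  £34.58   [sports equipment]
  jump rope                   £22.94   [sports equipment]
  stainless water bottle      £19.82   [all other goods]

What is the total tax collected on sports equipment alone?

Fishing rod £152.54: sports equipment → 5.5% + 2.75% district = 8.25% → £12.58
Tennis racket £59.67: sports equipment → 5.5% + 2.75% district = 8.25% → £4.92
Basketball £34.58: sports equipment → 5.5% + 2.75% district = 8.25% → £2.85
Jump rope £22.94: sports equipment → 5.5% + 2.75% district = 8.25% → £1.89
Tax on sports equipment = £12.58 + £4.92 + £2.85 + £1.89 = £22.24

£22.24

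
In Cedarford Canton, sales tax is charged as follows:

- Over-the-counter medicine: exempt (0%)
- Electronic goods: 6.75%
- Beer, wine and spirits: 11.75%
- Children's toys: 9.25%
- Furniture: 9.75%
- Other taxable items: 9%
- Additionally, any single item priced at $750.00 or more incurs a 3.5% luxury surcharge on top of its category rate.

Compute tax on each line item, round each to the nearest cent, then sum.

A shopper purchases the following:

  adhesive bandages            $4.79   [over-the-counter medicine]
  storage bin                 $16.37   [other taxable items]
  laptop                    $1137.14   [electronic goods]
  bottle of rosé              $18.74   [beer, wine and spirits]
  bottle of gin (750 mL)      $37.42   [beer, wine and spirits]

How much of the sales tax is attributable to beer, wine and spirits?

Bottle of rosé $18.74: beer, wine and spirits → 11.75% → $2.20
Bottle of gin (750 mL) $37.42: beer, wine and spirits → 11.75% → $4.40
Tax on beer, wine and spirits = $2.20 + $4.40 = $6.60

$6.60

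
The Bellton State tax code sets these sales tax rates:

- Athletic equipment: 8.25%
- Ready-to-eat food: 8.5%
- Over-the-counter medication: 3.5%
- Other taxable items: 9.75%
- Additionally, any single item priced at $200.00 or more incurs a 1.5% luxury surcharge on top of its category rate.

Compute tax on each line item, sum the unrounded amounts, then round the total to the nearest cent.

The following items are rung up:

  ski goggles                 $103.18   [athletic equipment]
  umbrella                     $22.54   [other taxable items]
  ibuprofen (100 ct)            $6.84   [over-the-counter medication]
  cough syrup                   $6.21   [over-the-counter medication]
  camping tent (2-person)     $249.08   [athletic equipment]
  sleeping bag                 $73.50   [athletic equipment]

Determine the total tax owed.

Ski goggles $103.18: athletic equipment → 8.25% → $8.51235
Umbrella $22.54: other taxable items → 9.75% → $2.19765
Ibuprofen (100 ct) $6.84: over-the-counter medication → 3.5% → $0.2394
Cough syrup $6.21: over-the-counter medication → 3.5% → $0.21735
Camping tent (2-person) $249.08: athletic equipment → 8.25% + 1.5% surcharge = 9.75% → $24.2853
Sleeping bag $73.50: athletic equipment → 8.25% → $6.06375
Unrounded tax sum = $41.5158 → $41.52

$41.52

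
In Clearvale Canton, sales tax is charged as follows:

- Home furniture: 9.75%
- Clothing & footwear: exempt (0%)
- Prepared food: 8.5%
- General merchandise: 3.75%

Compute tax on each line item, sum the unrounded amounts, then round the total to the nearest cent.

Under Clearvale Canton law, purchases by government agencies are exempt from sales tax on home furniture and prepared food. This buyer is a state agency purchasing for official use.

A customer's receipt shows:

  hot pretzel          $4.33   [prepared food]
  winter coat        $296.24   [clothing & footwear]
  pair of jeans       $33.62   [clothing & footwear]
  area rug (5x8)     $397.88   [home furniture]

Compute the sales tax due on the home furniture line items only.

Area rug (5x8) $397.88: home furniture, buyer-exempt → 0% → $0.00
Tax on home furniture: unrounded sum = $0.00 → $0.00

$0.00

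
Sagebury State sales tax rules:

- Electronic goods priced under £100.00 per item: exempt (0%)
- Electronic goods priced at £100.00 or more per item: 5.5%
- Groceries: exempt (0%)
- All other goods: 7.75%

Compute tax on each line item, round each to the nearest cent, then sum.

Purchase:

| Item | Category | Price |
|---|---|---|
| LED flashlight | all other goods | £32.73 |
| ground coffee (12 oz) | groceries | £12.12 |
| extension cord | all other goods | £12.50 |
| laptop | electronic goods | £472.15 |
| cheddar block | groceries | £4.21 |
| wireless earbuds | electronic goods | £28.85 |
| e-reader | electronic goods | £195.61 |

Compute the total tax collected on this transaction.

£40.24

LED flashlight £32.73: all other goods → 7.75% → £2.54
Ground coffee (12 oz) £12.12: groceries → 0% → £0.00
Extension cord £12.50: all other goods → 7.75% → £0.97
Laptop £472.15: electronic goods, £100.00 or more → 5.5% → £25.97
Cheddar block £4.21: groceries → 0% → £0.00
Wireless earbuds £28.85: electronic goods, under £100.00 → 0% → £0.00
E-reader £195.61: electronic goods, £100.00 or more → 5.5% → £10.76
Total tax = £2.54 + £0.97 + £25.97 + £10.76 = £40.24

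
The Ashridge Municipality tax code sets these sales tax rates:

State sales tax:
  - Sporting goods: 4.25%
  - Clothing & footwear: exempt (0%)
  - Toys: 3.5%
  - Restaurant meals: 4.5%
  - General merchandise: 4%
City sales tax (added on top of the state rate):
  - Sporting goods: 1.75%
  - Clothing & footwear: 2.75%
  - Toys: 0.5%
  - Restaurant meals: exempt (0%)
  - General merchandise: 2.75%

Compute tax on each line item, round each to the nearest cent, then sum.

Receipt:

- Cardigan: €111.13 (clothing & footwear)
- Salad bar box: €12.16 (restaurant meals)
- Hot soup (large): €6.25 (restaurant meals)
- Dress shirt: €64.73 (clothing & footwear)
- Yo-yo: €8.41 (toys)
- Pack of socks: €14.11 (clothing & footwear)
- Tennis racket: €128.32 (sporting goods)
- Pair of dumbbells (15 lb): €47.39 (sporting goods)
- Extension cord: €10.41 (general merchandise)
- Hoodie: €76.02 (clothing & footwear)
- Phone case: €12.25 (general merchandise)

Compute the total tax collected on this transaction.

Cardigan €111.13: clothing & footwear → 0% + 2.75% city = 2.75% → €3.06
Salad bar box €12.16: restaurant meals → 4.5% + 0% city = 4.5% → €0.55
Hot soup (large) €6.25: restaurant meals → 4.5% + 0% city = 4.5% → €0.28
Dress shirt €64.73: clothing & footwear → 0% + 2.75% city = 2.75% → €1.78
Yo-yo €8.41: toys → 3.5% + 0.5% city = 4% → €0.34
Pack of socks €14.11: clothing & footwear → 0% + 2.75% city = 2.75% → €0.39
Tennis racket €128.32: sporting goods → 4.25% + 1.75% city = 6% → €7.70
Pair of dumbbells (15 lb) €47.39: sporting goods → 4.25% + 1.75% city = 6% → €2.84
Extension cord €10.41: general merchandise → 4% + 2.75% city = 6.75% → €0.70
Hoodie €76.02: clothing & footwear → 0% + 2.75% city = 2.75% → €2.09
Phone case €12.25: general merchandise → 4% + 2.75% city = 6.75% → €0.83
Total tax = €3.06 + €0.55 + €0.28 + €1.78 + €0.34 + €0.39 + €7.70 + €2.84 + €0.70 + €2.09 + €0.83 = €20.56

€20.56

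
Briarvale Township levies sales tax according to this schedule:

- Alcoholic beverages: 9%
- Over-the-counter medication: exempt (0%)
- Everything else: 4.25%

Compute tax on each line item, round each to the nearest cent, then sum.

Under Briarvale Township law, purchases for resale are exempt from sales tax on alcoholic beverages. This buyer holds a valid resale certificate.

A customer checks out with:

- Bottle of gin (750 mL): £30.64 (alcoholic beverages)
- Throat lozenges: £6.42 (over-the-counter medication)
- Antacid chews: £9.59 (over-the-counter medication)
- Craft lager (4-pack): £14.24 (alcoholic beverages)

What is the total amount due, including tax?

Bottle of gin (750 mL) £30.64: alcoholic beverages, buyer-exempt → 0% → £0.00
Throat lozenges £6.42: over-the-counter medication → 0% → £0.00
Antacid chews £9.59: over-the-counter medication → 0% → £0.00
Craft lager (4-pack) £14.24: alcoholic beverages, buyer-exempt → 0% → £0.00
Subtotal = £60.89; tax = £0.00; total due = £60.89

£60.89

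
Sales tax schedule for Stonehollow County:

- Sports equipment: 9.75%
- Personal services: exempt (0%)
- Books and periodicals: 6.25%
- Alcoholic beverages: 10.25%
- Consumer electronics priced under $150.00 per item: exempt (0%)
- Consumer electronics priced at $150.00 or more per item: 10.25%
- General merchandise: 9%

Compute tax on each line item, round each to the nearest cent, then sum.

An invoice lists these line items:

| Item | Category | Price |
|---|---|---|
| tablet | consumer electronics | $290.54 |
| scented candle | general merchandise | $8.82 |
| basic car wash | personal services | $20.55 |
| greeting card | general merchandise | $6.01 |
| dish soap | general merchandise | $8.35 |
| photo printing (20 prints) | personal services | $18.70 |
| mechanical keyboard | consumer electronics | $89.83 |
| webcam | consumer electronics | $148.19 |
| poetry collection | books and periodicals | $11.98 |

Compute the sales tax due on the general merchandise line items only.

$2.08

Scented candle $8.82: general merchandise → 9% → $0.79
Greeting card $6.01: general merchandise → 9% → $0.54
Dish soap $8.35: general merchandise → 9% → $0.75
Tax on general merchandise = $0.79 + $0.54 + $0.75 = $2.08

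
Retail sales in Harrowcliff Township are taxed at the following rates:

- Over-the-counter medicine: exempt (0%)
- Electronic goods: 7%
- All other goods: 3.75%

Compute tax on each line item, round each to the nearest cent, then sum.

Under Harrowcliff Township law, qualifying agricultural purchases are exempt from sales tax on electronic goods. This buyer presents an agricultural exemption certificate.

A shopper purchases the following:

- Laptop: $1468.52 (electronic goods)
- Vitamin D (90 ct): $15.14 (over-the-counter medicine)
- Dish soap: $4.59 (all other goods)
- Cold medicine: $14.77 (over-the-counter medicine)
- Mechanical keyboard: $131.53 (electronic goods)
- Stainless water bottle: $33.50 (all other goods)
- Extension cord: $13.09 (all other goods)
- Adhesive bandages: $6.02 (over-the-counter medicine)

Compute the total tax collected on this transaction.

Laptop $1468.52: electronic goods, buyer-exempt → 0% → $0.00
Vitamin D (90 ct) $15.14: over-the-counter medicine → 0% → $0.00
Dish soap $4.59: all other goods → 3.75% → $0.17
Cold medicine $14.77: over-the-counter medicine → 0% → $0.00
Mechanical keyboard $131.53: electronic goods, buyer-exempt → 0% → $0.00
Stainless water bottle $33.50: all other goods → 3.75% → $1.26
Extension cord $13.09: all other goods → 3.75% → $0.49
Adhesive bandages $6.02: over-the-counter medicine → 0% → $0.00
Total tax = $0.17 + $1.26 + $0.49 = $1.92

$1.92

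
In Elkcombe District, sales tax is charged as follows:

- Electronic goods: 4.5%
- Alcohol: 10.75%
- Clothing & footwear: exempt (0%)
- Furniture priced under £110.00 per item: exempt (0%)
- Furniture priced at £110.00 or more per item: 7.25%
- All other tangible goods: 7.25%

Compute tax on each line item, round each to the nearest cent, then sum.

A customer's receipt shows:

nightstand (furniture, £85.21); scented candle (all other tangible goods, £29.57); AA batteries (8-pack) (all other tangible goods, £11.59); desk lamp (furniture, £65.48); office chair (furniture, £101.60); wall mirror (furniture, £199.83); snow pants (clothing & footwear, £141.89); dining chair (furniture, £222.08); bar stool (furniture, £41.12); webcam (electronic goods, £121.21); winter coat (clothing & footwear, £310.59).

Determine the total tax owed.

Nightstand £85.21: furniture, under £110.00 → 0% → £0.00
Scented candle £29.57: all other tangible goods → 7.25% → £2.14
AA batteries (8-pack) £11.59: all other tangible goods → 7.25% → £0.84
Desk lamp £65.48: furniture, under £110.00 → 0% → £0.00
Office chair £101.60: furniture, under £110.00 → 0% → £0.00
Wall mirror £199.83: furniture, £110.00 or more → 7.25% → £14.49
Snow pants £141.89: clothing & footwear → 0% → £0.00
Dining chair £222.08: furniture, £110.00 or more → 7.25% → £16.10
Bar stool £41.12: furniture, under £110.00 → 0% → £0.00
Webcam £121.21: electronic goods → 4.5% → £5.45
Winter coat £310.59: clothing & footwear → 0% → £0.00
Total tax = £2.14 + £0.84 + £14.49 + £16.10 + £5.45 = £39.02

£39.02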